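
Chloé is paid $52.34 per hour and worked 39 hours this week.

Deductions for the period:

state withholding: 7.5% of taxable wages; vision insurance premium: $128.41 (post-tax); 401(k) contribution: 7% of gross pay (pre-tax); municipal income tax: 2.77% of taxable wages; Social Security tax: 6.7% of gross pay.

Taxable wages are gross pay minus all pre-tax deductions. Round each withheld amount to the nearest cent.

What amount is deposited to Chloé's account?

$1438.24

Gross pay: 39 × $52.34 = $2041.26
401(k) contribution: $2041.26 × 0.07 = $142.89
Taxable wages = $2041.26 − $142.89 = $1898.37
Municipal income tax: $1898.37 × 0.0277 = $52.58
State withholding: $1898.37 × 0.075 = $142.38
Social Security tax: $2041.26 × 0.067 = $136.76
Vision insurance premium: $128.41
Total deductions = $142.89 + $52.58 + $142.38 + $136.76 + $128.41 = $603.02
Net pay = $2041.26 − $603.02 = $1438.24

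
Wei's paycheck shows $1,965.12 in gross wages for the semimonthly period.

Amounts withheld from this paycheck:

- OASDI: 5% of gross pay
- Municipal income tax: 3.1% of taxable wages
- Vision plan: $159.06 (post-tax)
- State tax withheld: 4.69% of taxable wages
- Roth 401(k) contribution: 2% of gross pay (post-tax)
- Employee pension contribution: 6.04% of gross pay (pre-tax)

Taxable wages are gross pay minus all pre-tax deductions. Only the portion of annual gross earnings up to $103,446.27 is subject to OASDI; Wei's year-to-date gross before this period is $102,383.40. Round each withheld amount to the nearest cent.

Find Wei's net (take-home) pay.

$1,451.09

Employee pension contribution: $1,965.12 × 0.0604 = $118.69
Taxable wages = $1,965.12 − $118.69 = $1,846.43
Municipal income tax: $1,846.43 × 0.031 = $57.24
State tax withheld: $1,846.43 × 0.0469 = $86.60
OASDI: only $103,446.27 − $102,383.40 = $1,062.87 of this check is subject → $1,062.87 × 0.05 = $53.14
Roth 401(k) contribution: $1,965.12 × 0.02 = $39.30
Vision plan: $159.06
Total deductions = $118.69 + $57.24 + $86.60 + $53.14 + $39.30 + $159.06 = $514.03
Net pay = $1,965.12 − $514.03 = $1,451.09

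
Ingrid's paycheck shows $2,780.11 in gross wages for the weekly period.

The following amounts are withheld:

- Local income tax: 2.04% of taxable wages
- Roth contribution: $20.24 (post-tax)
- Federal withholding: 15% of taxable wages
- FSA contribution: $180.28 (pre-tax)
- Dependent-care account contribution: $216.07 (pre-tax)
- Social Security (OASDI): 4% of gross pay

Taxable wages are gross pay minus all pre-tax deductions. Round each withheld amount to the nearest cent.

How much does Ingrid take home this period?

$1,846.13

Dependent-care account contribution: $216.07
FSA contribution: $180.28
Pre-tax total = $216.07 + $180.28 = $396.35
Taxable wages = $2,780.11 − $396.35 = $2,383.76
Federal withholding: $2,383.76 × 0.15 = $357.56
Local income tax: $2,383.76 × 0.0204 = $48.63
Social Security (OASDI): $2,780.11 × 0.04 = $111.20
Roth contribution: $20.24
Total deductions = $216.07 + $180.28 + $357.56 + $48.63 + $111.20 + $20.24 = $933.98
Net pay = $2,780.11 − $933.98 = $1,846.13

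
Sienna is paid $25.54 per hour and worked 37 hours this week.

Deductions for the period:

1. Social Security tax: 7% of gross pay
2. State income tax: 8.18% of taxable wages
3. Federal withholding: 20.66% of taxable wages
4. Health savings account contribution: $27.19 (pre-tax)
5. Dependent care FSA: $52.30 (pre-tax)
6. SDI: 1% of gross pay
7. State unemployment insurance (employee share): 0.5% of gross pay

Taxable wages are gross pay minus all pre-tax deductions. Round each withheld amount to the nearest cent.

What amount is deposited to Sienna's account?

Gross pay: 37 × $25.54 = $944.98
Health savings account contribution: $27.19
Dependent care FSA: $52.30
Pre-tax total = $27.19 + $52.30 = $79.49
Taxable wages = $944.98 − $79.49 = $865.49
Federal withholding: $865.49 × 0.2066 = $178.81
State income tax: $865.49 × 0.0818 = $70.80
SDI: $944.98 × 0.01 = $9.45
Social Security tax: $944.98 × 0.07 = $66.15
State unemployment insurance (employee share): $944.98 × 0.005 = $4.72
Total deductions = $27.19 + $52.30 + $178.81 + $70.80 + $9.45 + $66.15 + $4.72 = $409.42
Net pay = $944.98 − $409.42 = $535.56

$535.56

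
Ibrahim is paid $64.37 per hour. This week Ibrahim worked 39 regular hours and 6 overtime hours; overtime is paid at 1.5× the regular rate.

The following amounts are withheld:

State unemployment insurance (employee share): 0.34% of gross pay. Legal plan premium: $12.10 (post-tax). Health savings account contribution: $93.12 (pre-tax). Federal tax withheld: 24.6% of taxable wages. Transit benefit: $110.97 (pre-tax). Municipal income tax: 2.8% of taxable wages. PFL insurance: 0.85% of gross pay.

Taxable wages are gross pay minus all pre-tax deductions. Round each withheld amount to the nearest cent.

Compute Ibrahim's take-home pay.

$2,046.13

Regular pay: 39 × $64.37 = $2,510.43
Overtime pay: 6 × $64.37 × 1.5 = $579.33
Gross pay = $2,510.43 + $579.33 = $3,089.76
Transit benefit: $110.97
Health savings account contribution: $93.12
Pre-tax total = $110.97 + $93.12 = $204.09
Taxable wages = $3,089.76 − $204.09 = $2,885.67
Municipal income tax: $2,885.67 × 0.028 = $80.80
Federal tax withheld: $2,885.67 × 0.246 = $709.87
State unemployment insurance (employee share): $3,089.76 × 0.0034 = $10.51
PFL insurance: $3,089.76 × 0.0085 = $26.26
Legal plan premium: $12.10
Total deductions = $110.97 + $93.12 + $80.80 + $709.87 + $10.51 + $26.26 + $12.10 = $1,043.63
Net pay = $3,089.76 − $1,043.63 = $2,046.13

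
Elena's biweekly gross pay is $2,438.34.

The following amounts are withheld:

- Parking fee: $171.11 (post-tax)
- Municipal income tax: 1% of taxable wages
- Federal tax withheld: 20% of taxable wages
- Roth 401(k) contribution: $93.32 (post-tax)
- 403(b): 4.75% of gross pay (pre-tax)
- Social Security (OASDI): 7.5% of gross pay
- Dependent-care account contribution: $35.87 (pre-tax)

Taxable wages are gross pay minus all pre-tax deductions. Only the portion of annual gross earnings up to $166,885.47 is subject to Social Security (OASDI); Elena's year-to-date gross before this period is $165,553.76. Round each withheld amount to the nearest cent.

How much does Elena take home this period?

Dependent-care account contribution: $35.87
403(b): $2,438.34 × 0.0475 = $115.82
Pre-tax total = $35.87 + $115.82 = $151.69
Taxable wages = $2,438.34 − $151.69 = $2,286.65
Municipal income tax: $2,286.65 × 0.01 = $22.87
Federal tax withheld: $2,286.65 × 0.2 = $457.33
Social Security (OASDI): only $166,885.47 − $165,553.76 = $1,331.71 of this check is subject → $1,331.71 × 0.075 = $99.88
Roth 401(k) contribution: $93.32
Parking fee: $171.11
Total deductions = $35.87 + $115.82 + $22.87 + $457.33 + $99.88 + $93.32 + $171.11 = $996.20
Net pay = $2,438.34 − $996.20 = $1,442.14

$1,442.14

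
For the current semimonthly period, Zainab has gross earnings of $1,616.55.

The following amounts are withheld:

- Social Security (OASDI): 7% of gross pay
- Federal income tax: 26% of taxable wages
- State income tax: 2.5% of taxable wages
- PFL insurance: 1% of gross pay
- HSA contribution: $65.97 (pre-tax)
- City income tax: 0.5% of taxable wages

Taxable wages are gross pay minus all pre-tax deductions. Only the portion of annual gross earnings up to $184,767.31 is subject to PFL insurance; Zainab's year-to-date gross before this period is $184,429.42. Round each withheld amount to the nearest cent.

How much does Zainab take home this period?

HSA contribution: $65.97
Taxable wages = $1,616.55 − $65.97 = $1,550.58
Federal income tax: $1,550.58 × 0.26 = $403.15
City income tax: $1,550.58 × 0.005 = $7.75
State income tax: $1,550.58 × 0.025 = $38.76
PFL insurance: only $184,767.31 − $184,429.42 = $337.89 of this check is subject → $337.89 × 0.01 = $3.38
Social Security (OASDI): $1,616.55 × 0.07 = $113.16
Total deductions = $65.97 + $403.15 + $7.75 + $38.76 + $3.38 + $113.16 = $632.17
Net pay = $1,616.55 − $632.17 = $984.38

$984.38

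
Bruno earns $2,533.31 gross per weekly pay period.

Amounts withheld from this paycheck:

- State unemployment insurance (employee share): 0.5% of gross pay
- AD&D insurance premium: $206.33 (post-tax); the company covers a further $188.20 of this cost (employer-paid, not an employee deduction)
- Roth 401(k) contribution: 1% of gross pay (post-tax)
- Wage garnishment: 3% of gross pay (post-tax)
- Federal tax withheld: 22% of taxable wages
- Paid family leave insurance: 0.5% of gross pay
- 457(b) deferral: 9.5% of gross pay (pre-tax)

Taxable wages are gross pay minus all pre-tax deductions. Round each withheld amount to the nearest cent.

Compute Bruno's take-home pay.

457(b) deferral: $2,533.31 × 0.095 = $240.66
Taxable wages = $2,533.31 − $240.66 = $2,292.65
Federal tax withheld: $2,292.65 × 0.22 = $504.38
State unemployment insurance (employee share): $2,533.31 × 0.005 = $12.67
Paid family leave insurance: $2,533.31 × 0.005 = $12.67
Wage garnishment: $2,533.31 × 0.03 = $76.00
Roth 401(k) contribution: $2,533.31 × 0.01 = $25.33
AD&D insurance premium: $206.33
(Employer's $188.20 toward AD&D insurance premium is not withheld from the employee.)
Total deductions = $240.66 + $504.38 + $12.67 + $12.67 + $76.00 + $25.33 + $206.33 = $1,078.04
Net pay = $2,533.31 − $1,078.04 = $1,455.27

$1,455.27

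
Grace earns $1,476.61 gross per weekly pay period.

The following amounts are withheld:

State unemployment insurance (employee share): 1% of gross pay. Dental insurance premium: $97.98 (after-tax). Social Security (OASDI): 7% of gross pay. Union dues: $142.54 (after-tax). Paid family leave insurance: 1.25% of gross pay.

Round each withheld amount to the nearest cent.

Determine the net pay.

$1,099.50

State unemployment insurance (employee share): $1,476.61 × 0.01 = $14.77
Paid family leave insurance: $1,476.61 × 0.0125 = $18.46
Social Security (OASDI): $1,476.61 × 0.07 = $103.36
Dental insurance premium: $97.98
Union dues: $142.54
Total deductions = $14.77 + $18.46 + $103.36 + $97.98 + $142.54 = $377.11
Net pay = $1,476.61 − $377.11 = $1,099.50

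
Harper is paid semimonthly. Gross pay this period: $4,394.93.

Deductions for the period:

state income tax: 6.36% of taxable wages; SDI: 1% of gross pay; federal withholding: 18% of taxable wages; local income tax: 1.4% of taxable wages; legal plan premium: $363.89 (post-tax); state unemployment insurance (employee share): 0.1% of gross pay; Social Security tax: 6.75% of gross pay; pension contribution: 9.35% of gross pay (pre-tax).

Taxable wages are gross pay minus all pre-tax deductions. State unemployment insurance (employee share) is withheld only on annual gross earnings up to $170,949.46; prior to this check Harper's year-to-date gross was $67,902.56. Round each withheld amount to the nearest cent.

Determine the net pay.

$2,248.83

Pension contribution: $4,394.93 × 0.0935 = $410.93
Taxable wages = $4,394.93 − $410.93 = $3,984.00
State income tax: $3,984.00 × 0.0636 = $253.38
Federal withholding: $3,984.00 × 0.18 = $717.12
Local income tax: $3,984.00 × 0.014 = $55.78
SDI: $4,394.93 × 0.01 = $43.95
Social Security tax: $4,394.93 × 0.0675 = $296.66
State unemployment insurance (employee share): cap not yet reached, full $4,394.93 is subject → $4,394.93 × 0.001 = $4.39
Legal plan premium: $363.89
Total deductions = $410.93 + $253.38 + $717.12 + $55.78 + $43.95 + $296.66 + $4.39 + $363.89 = $2,146.10
Net pay = $4,394.93 − $2,146.10 = $2,248.83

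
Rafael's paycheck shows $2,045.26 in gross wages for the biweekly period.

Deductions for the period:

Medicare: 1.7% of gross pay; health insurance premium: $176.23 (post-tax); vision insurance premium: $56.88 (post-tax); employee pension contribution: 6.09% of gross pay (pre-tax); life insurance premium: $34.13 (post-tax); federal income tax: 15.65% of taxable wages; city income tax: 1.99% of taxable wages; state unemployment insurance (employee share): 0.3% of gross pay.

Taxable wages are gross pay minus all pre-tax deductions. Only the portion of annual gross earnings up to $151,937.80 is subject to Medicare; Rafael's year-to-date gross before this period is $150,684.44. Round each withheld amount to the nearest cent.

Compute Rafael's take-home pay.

$1,287.20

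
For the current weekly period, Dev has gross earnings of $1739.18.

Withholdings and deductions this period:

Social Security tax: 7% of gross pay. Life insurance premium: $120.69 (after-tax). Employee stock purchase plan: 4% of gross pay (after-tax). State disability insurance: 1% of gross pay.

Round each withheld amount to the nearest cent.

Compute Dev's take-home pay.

$1409.79

Social Security tax: $1739.18 × 0.07 = $121.74
State disability insurance: $1739.18 × 0.01 = $17.39
Employee stock purchase plan: $1739.18 × 0.04 = $69.57
Life insurance premium: $120.69
Total deductions = $121.74 + $17.39 + $69.57 + $120.69 = $329.39
Net pay = $1739.18 − $329.39 = $1409.79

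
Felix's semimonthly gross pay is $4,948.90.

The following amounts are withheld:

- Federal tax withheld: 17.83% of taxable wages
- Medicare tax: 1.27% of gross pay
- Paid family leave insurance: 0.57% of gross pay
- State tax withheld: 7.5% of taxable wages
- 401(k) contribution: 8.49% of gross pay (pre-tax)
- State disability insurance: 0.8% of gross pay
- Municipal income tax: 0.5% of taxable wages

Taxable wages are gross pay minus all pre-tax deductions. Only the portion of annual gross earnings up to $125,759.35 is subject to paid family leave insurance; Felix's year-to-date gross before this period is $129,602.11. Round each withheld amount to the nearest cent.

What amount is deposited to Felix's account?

401(k) contribution: $4,948.90 × 0.0849 = $420.16
Taxable wages = $4,948.90 − $420.16 = $4,528.74
Municipal income tax: $4,528.74 × 0.005 = $22.64
Federal tax withheld: $4,528.74 × 0.1783 = $807.47
State tax withheld: $4,528.74 × 0.075 = $339.66
Medicare tax: $4,948.90 × 0.0127 = $62.85
Paid family leave insurance: annual cap $125,759.35 already reached (YTD $129,602.11), so $0.00
State disability insurance: $4,948.90 × 0.008 = $39.59
Total deductions = $420.16 + $22.64 + $807.47 + $339.66 + $62.85 + $0.00 + $39.59 = $1,692.37
Net pay = $4,948.90 − $1,692.37 = $3,256.53

$3,256.53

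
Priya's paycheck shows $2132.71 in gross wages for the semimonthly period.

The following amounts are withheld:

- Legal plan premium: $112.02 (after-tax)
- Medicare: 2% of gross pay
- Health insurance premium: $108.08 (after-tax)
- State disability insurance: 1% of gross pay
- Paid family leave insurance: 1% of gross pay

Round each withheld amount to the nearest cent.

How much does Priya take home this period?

Paid family leave insurance: $2132.71 × 0.01 = $21.33
State disability insurance: $2132.71 × 0.01 = $21.33
Medicare: $2132.71 × 0.02 = $42.65
Health insurance premium: $108.08
Legal plan premium: $112.02
Total deductions = $21.33 + $21.33 + $42.65 + $108.08 + $112.02 = $305.41
Net pay = $2132.71 − $305.41 = $1827.30

$1827.30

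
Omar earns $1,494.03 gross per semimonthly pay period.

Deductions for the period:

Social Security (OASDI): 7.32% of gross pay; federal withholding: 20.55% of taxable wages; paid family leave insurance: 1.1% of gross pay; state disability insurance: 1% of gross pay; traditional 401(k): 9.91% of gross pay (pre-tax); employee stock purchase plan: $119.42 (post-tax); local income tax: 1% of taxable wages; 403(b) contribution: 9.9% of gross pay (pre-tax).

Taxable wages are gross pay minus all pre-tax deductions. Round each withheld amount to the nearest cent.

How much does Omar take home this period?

$679.73

Traditional 401(k): $1,494.03 × 0.0991 = $148.06
403(b) contribution: $1,494.03 × 0.099 = $147.91
Pre-tax total = $148.06 + $147.91 = $295.97
Taxable wages = $1,494.03 − $295.97 = $1,198.06
Federal withholding: $1,198.06 × 0.2055 = $246.20
Local income tax: $1,198.06 × 0.01 = $11.98
State disability insurance: $1,494.03 × 0.01 = $14.94
Social Security (OASDI): $1,494.03 × 0.0732 = $109.36
Paid family leave insurance: $1,494.03 × 0.011 = $16.43
Employee stock purchase plan: $119.42
Total deductions = $148.06 + $147.91 + $246.20 + $11.98 + $14.94 + $109.36 + $16.43 + $119.42 = $814.30
Net pay = $1,494.03 − $814.30 = $679.73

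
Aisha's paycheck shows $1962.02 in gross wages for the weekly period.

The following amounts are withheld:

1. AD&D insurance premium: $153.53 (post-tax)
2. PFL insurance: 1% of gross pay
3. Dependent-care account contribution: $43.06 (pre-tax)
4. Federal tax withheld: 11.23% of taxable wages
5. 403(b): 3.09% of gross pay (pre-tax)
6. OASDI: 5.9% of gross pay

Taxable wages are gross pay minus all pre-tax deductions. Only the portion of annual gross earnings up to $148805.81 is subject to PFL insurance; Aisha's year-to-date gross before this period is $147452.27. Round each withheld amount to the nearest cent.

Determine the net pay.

403(b): $1962.02 × 0.0309 = $60.63
Dependent-care account contribution: $43.06
Pre-tax total = $60.63 + $43.06 = $103.69
Taxable wages = $1962.02 − $103.69 = $1858.33
Federal tax withheld: $1858.33 × 0.1123 = $208.69
PFL insurance: only $148805.81 − $147452.27 = $1353.54 of this check is subject → $1353.54 × 0.01 = $13.54
OASDI: $1962.02 × 0.059 = $115.76
AD&D insurance premium: $153.53
Total deductions = $60.63 + $43.06 + $208.69 + $13.54 + $115.76 + $153.53 = $595.21
Net pay = $1962.02 − $595.21 = $1366.81

$1366.81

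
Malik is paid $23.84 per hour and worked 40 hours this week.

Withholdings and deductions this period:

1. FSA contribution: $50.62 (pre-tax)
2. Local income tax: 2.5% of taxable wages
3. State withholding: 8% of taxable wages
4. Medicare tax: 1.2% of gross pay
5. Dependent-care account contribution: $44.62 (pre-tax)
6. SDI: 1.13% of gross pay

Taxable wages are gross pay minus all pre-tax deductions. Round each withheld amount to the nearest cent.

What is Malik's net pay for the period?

Gross pay: 40 × $23.84 = $953.60
FSA contribution: $50.62
Dependent-care account contribution: $44.62
Pre-tax total = $50.62 + $44.62 = $95.24
Taxable wages = $953.60 − $95.24 = $858.36
State withholding: $858.36 × 0.08 = $68.67
Local income tax: $858.36 × 0.025 = $21.46
Medicare tax: $953.60 × 0.012 = $11.44
SDI: $953.60 × 0.0113 = $10.78
Total deductions = $50.62 + $44.62 + $68.67 + $21.46 + $11.44 + $10.78 = $207.59
Net pay = $953.60 − $207.59 = $746.01

$746.01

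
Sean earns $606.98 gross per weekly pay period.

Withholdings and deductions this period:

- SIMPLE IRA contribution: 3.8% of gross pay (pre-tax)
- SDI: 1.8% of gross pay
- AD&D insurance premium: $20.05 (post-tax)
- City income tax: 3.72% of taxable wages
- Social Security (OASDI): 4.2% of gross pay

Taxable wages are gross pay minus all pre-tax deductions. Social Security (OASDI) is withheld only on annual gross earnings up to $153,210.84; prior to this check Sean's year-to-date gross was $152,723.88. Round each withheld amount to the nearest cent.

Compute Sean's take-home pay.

SIMPLE IRA contribution: $606.98 × 0.038 = $23.07
Taxable wages = $606.98 − $23.07 = $583.91
City income tax: $583.91 × 0.0372 = $21.72
Social Security (OASDI): only $153,210.84 − $152,723.88 = $486.96 of this check is subject → $486.96 × 0.042 = $20.45
SDI: $606.98 × 0.018 = $10.93
AD&D insurance premium: $20.05
Total deductions = $23.07 + $21.72 + $20.45 + $10.93 + $20.05 = $96.22
Net pay = $606.98 − $96.22 = $510.76

$510.76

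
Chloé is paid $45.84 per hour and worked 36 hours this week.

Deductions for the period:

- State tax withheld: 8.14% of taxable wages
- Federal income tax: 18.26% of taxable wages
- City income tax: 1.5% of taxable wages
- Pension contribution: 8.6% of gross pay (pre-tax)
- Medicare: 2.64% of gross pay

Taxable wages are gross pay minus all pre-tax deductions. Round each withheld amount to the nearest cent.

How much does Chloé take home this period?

$1,043.93

Gross pay: 36 × $45.84 = $1,650.24
Pension contribution: $1,650.24 × 0.086 = $141.92
Taxable wages = $1,650.24 − $141.92 = $1,508.32
City income tax: $1,508.32 × 0.015 = $22.62
State tax withheld: $1,508.32 × 0.0814 = $122.78
Federal income tax: $1,508.32 × 0.1826 = $275.42
Medicare: $1,650.24 × 0.0264 = $43.57
Total deductions = $141.92 + $22.62 + $122.78 + $275.42 + $43.57 = $606.31
Net pay = $1,650.24 − $606.31 = $1,043.93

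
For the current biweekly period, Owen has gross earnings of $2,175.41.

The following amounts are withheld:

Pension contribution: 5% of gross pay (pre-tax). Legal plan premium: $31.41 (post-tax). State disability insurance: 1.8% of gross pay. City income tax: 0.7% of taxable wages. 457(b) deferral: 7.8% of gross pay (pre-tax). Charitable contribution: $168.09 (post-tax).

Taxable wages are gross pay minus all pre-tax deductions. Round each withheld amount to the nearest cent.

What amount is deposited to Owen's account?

Pension contribution: $2,175.41 × 0.05 = $108.77
457(b) deferral: $2,175.41 × 0.078 = $169.68
Pre-tax total = $108.77 + $169.68 = $278.45
Taxable wages = $2,175.41 − $278.45 = $1,896.96
City income tax: $1,896.96 × 0.007 = $13.28
State disability insurance: $2,175.41 × 0.018 = $39.16
Charitable contribution: $168.09
Legal plan premium: $31.41
Total deductions = $108.77 + $169.68 + $13.28 + $39.16 + $168.09 + $31.41 = $530.39
Net pay = $2,175.41 − $530.39 = $1,645.02

$1,645.02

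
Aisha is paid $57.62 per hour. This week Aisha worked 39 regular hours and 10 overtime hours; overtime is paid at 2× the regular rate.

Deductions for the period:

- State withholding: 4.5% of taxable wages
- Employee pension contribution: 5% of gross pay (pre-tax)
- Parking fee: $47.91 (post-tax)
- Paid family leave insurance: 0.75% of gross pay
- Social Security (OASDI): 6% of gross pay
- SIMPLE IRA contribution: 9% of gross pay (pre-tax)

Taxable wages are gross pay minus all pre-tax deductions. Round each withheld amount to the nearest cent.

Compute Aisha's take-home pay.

$2,514.70

Regular pay: 39 × $57.62 = $2,247.18
Overtime pay: 10 × $57.62 × 2 = $1,152.40
Gross pay = $2,247.18 + $1,152.40 = $3,399.58
SIMPLE IRA contribution: $3,399.58 × 0.09 = $305.96
Employee pension contribution: $3,399.58 × 0.05 = $169.98
Pre-tax total = $305.96 + $169.98 = $475.94
Taxable wages = $3,399.58 − $475.94 = $2,923.64
State withholding: $2,923.64 × 0.045 = $131.56
Social Security (OASDI): $3,399.58 × 0.06 = $203.97
Paid family leave insurance: $3,399.58 × 0.0075 = $25.50
Parking fee: $47.91
Total deductions = $305.96 + $169.98 + $131.56 + $203.97 + $25.50 + $47.91 = $884.88
Net pay = $3,399.58 − $884.88 = $2,514.70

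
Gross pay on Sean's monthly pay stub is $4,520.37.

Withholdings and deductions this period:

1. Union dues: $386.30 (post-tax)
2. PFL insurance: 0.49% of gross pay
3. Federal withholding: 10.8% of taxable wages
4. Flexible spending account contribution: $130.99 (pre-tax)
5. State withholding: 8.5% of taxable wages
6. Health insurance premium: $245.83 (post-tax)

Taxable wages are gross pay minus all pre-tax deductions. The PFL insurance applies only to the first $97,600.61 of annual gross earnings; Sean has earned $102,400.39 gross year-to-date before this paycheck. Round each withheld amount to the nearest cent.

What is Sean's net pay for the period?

Flexible spending account contribution: $130.99
Taxable wages = $4,520.37 − $130.99 = $4,389.38
Federal withholding: $4,389.38 × 0.108 = $474.05
State withholding: $4,389.38 × 0.085 = $373.10
PFL insurance: annual cap $97,600.61 already reached (YTD $102,400.39), so $0.00
Health insurance premium: $245.83
Union dues: $386.30
Total deductions = $130.99 + $474.05 + $373.10 + $0.00 + $245.83 + $386.30 = $1,610.27
Net pay = $4,520.37 − $1,610.27 = $2,910.10

$2,910.10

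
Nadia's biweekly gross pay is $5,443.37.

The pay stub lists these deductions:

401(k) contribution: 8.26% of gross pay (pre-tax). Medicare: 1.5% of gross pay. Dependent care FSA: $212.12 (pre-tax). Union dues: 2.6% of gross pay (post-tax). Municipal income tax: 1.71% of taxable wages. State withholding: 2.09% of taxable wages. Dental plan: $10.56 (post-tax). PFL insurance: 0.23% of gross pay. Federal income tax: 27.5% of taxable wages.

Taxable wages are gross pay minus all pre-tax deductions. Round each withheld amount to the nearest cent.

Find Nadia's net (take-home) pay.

$3,038.71

401(k) contribution: $5,443.37 × 0.0826 = $449.62
Dependent care FSA: $212.12
Pre-tax total = $449.62 + $212.12 = $661.74
Taxable wages = $5,443.37 − $661.74 = $4,781.63
Municipal income tax: $4,781.63 × 0.0171 = $81.77
Federal income tax: $4,781.63 × 0.275 = $1,314.95
State withholding: $4,781.63 × 0.0209 = $99.94
PFL insurance: $5,443.37 × 0.0023 = $12.52
Medicare: $5,443.37 × 0.015 = $81.65
Union dues: $5,443.37 × 0.026 = $141.53
Dental plan: $10.56
Total deductions = $449.62 + $212.12 + $81.77 + $1,314.95 + $99.94 + $12.52 + $81.65 + $141.53 + $10.56 = $2,404.66
Net pay = $5,443.37 − $2,404.66 = $3,038.71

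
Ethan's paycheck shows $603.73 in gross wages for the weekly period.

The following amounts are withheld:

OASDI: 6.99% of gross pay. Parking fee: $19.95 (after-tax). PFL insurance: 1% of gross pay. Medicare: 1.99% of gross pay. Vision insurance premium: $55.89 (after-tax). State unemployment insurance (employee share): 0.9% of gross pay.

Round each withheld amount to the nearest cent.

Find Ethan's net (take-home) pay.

$462.21

Medicare: $603.73 × 0.0199 = $12.01
PFL insurance: $603.73 × 0.01 = $6.04
State unemployment insurance (employee share): $603.73 × 0.009 = $5.43
OASDI: $603.73 × 0.0699 = $42.20
Vision insurance premium: $55.89
Parking fee: $19.95
Total deductions = $12.01 + $6.04 + $5.43 + $42.20 + $55.89 + $19.95 = $141.52
Net pay = $603.73 − $141.52 = $462.21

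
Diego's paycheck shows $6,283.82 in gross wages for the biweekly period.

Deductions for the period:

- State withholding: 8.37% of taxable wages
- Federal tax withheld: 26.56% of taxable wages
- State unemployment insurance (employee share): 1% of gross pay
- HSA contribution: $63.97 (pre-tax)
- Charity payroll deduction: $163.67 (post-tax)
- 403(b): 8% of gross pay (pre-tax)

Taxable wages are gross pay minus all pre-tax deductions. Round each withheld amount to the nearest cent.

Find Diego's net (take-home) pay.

403(b): $6,283.82 × 0.08 = $502.71
HSA contribution: $63.97
Pre-tax total = $502.71 + $63.97 = $566.68
Taxable wages = $6,283.82 − $566.68 = $5,717.14
Federal tax withheld: $5,717.14 × 0.2656 = $1,518.47
State withholding: $5,717.14 × 0.0837 = $478.52
State unemployment insurance (employee share): $6,283.82 × 0.01 = $62.84
Charity payroll deduction: $163.67
Total deductions = $502.71 + $63.97 + $1,518.47 + $478.52 + $62.84 + $163.67 = $2,790.18
Net pay = $6,283.82 − $2,790.18 = $3,493.64

$3,493.64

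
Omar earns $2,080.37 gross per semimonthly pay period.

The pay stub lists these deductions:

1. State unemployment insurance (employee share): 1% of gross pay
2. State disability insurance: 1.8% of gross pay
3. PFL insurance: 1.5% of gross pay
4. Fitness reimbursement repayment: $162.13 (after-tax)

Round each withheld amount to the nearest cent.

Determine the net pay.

State unemployment insurance (employee share): $2,080.37 × 0.01 = $20.80
PFL insurance: $2,080.37 × 0.015 = $31.21
State disability insurance: $2,080.37 × 0.018 = $37.45
Fitness reimbursement repayment: $162.13
Total deductions = $20.80 + $31.21 + $37.45 + $162.13 = $251.59
Net pay = $2,080.37 − $251.59 = $1,828.78

$1,828.78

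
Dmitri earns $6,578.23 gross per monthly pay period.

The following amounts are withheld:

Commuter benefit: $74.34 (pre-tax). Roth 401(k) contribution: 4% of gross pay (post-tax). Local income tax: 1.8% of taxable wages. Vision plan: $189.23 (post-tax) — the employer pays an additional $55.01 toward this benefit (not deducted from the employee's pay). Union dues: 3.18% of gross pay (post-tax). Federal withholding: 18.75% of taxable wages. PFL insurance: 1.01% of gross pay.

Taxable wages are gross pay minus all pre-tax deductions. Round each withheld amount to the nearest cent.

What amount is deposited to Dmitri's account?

$4,439.35

Commuter benefit: $74.34
Taxable wages = $6,578.23 − $74.34 = $6,503.89
Federal withholding: $6,503.89 × 0.1875 = $1,219.48
Local income tax: $6,503.89 × 0.018 = $117.07
PFL insurance: $6,578.23 × 0.0101 = $66.44
Vision plan: $189.23
Roth 401(k) contribution: $6,578.23 × 0.04 = $263.13
Union dues: $6,578.23 × 0.0318 = $209.19
(Employer's $55.01 toward vision plan is not withheld from the employee.)
Total deductions = $74.34 + $1,219.48 + $117.07 + $66.44 + $189.23 + $263.13 + $209.19 = $2,138.88
Net pay = $6,578.23 − $2,138.88 = $4,439.35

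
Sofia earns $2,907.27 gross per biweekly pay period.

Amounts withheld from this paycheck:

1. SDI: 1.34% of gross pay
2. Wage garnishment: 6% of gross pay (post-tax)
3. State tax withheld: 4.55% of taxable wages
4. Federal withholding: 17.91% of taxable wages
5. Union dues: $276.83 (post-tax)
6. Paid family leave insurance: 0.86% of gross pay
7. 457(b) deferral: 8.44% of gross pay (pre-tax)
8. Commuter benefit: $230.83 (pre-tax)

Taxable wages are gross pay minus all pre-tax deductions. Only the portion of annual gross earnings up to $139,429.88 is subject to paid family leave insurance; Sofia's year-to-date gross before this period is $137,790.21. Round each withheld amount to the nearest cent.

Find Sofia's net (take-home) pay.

$1,380.73

Commuter benefit: $230.83
457(b) deferral: $2,907.27 × 0.0844 = $245.37
Pre-tax total = $230.83 + $245.37 = $476.20
Taxable wages = $2,907.27 − $476.20 = $2,431.07
Federal withholding: $2,431.07 × 0.1791 = $435.40
State tax withheld: $2,431.07 × 0.0455 = $110.61
SDI: $2,907.27 × 0.0134 = $38.96
Paid family leave insurance: only $139,429.88 − $137,790.21 = $1,639.67 of this check is subject → $1,639.67 × 0.0086 = $14.10
Union dues: $276.83
Wage garnishment: $2,907.27 × 0.06 = $174.44
Total deductions = $230.83 + $245.37 + $435.40 + $110.61 + $38.96 + $14.10 + $276.83 + $174.44 = $1,526.54
Net pay = $2,907.27 − $1,526.54 = $1,380.73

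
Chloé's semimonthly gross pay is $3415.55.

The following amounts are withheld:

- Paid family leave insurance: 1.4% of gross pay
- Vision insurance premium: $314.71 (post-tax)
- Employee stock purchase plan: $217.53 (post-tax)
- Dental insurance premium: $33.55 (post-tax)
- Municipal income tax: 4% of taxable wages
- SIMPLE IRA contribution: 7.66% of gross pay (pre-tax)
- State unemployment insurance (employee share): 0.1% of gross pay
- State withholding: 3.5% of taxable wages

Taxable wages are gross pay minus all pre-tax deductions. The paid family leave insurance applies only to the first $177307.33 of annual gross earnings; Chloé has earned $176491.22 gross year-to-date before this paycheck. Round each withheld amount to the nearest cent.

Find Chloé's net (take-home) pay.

$2336.73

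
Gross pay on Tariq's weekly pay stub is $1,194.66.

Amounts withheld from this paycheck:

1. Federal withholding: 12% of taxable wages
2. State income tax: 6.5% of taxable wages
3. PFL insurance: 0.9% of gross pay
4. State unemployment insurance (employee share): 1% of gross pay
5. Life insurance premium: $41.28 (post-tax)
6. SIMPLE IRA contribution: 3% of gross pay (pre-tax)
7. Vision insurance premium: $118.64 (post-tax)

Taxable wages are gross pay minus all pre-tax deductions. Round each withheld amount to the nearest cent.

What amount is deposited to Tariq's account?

$761.82

SIMPLE IRA contribution: $1,194.66 × 0.03 = $35.84
Taxable wages = $1,194.66 − $35.84 = $1,158.82
Federal withholding: $1,158.82 × 0.12 = $139.06
State income tax: $1,158.82 × 0.065 = $75.32
PFL insurance: $1,194.66 × 0.009 = $10.75
State unemployment insurance (employee share): $1,194.66 × 0.01 = $11.95
Life insurance premium: $41.28
Vision insurance premium: $118.64
Total deductions = $35.84 + $139.06 + $75.32 + $10.75 + $11.95 + $41.28 + $118.64 = $432.84
Net pay = $1,194.66 − $432.84 = $761.82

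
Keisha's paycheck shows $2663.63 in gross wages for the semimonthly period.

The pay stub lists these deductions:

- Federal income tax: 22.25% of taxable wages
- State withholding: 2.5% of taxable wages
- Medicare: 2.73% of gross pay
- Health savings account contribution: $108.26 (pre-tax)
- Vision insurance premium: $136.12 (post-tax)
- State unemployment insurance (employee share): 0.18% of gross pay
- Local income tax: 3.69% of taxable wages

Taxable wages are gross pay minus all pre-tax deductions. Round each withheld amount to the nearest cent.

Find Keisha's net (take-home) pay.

$1615.00

Health savings account contribution: $108.26
Taxable wages = $2663.63 − $108.26 = $2555.37
Local income tax: $2555.37 × 0.0369 = $94.29
Federal income tax: $2555.37 × 0.2225 = $568.57
State withholding: $2555.37 × 0.025 = $63.88
Medicare: $2663.63 × 0.0273 = $72.72
State unemployment insurance (employee share): $2663.63 × 0.0018 = $4.79
Vision insurance premium: $136.12
Total deductions = $108.26 + $94.29 + $568.57 + $63.88 + $72.72 + $4.79 + $136.12 = $1048.63
Net pay = $2663.63 − $1048.63 = $1615.00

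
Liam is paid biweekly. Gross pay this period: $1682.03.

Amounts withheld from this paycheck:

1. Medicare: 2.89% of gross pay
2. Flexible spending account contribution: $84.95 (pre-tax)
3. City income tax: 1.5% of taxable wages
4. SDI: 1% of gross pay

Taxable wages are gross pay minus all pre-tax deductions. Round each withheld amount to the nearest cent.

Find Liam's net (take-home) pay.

$1507.69

Flexible spending account contribution: $84.95
Taxable wages = $1682.03 − $84.95 = $1597.08
City income tax: $1597.08 × 0.015 = $23.96
Medicare: $1682.03 × 0.0289 = $48.61
SDI: $1682.03 × 0.01 = $16.82
Total deductions = $84.95 + $23.96 + $48.61 + $16.82 = $174.34
Net pay = $1682.03 − $174.34 = $1507.69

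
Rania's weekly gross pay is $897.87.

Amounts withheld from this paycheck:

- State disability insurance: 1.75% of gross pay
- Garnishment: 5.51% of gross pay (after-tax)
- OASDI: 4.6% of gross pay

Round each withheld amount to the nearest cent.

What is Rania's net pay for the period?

OASDI: $897.87 × 0.046 = $41.30
State disability insurance: $897.87 × 0.0175 = $15.71
Garnishment: $897.87 × 0.0551 = $49.47
Total deductions = $41.30 + $15.71 + $49.47 = $106.48
Net pay = $897.87 − $106.48 = $791.39

$791.39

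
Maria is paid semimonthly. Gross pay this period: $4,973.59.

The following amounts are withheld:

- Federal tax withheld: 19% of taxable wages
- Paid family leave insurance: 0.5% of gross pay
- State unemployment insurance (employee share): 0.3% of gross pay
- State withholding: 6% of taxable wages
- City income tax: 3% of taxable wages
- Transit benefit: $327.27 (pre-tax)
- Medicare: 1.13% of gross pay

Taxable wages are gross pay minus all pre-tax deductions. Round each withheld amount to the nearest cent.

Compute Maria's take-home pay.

$3,249.36

Transit benefit: $327.27
Taxable wages = $4,973.59 − $327.27 = $4,646.32
State withholding: $4,646.32 × 0.06 = $278.78
Federal tax withheld: $4,646.32 × 0.19 = $882.80
City income tax: $4,646.32 × 0.03 = $139.39
Medicare: $4,973.59 × 0.0113 = $56.20
State unemployment insurance (employee share): $4,973.59 × 0.003 = $14.92
Paid family leave insurance: $4,973.59 × 0.005 = $24.87
Total deductions = $327.27 + $278.78 + $882.80 + $139.39 + $56.20 + $14.92 + $24.87 = $1,724.23
Net pay = $4,973.59 − $1,724.23 = $3,249.36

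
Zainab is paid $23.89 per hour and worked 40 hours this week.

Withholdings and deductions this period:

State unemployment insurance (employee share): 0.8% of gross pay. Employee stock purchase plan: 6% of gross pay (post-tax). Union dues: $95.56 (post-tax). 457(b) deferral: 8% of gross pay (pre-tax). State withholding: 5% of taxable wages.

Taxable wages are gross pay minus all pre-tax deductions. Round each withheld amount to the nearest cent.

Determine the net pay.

$674.65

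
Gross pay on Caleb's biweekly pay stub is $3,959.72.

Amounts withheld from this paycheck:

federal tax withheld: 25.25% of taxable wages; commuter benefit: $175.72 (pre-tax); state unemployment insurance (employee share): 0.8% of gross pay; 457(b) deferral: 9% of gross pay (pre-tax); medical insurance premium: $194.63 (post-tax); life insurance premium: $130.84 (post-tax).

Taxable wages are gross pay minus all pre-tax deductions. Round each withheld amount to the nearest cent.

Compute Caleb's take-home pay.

$2,205.00

457(b) deferral: $3,959.72 × 0.09 = $356.37
Commuter benefit: $175.72
Pre-tax total = $356.37 + $175.72 = $532.09
Taxable wages = $3,959.72 − $532.09 = $3,427.63
Federal tax withheld: $3,427.63 × 0.2525 = $865.48
State unemployment insurance (employee share): $3,959.72 × 0.008 = $31.68
Life insurance premium: $130.84
Medical insurance premium: $194.63
Total deductions = $356.37 + $175.72 + $865.48 + $31.68 + $130.84 + $194.63 = $1,754.72
Net pay = $3,959.72 − $1,754.72 = $2,205.00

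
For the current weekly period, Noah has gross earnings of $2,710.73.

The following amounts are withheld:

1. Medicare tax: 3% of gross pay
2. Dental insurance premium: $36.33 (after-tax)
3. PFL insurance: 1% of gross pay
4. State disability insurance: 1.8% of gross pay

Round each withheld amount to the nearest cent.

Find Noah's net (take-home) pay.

$2,517.18

State disability insurance: $2,710.73 × 0.018 = $48.79
Medicare tax: $2,710.73 × 0.03 = $81.32
PFL insurance: $2,710.73 × 0.01 = $27.11
Dental insurance premium: $36.33
Total deductions = $48.79 + $81.32 + $27.11 + $36.33 = $193.55
Net pay = $2,710.73 − $193.55 = $2,517.18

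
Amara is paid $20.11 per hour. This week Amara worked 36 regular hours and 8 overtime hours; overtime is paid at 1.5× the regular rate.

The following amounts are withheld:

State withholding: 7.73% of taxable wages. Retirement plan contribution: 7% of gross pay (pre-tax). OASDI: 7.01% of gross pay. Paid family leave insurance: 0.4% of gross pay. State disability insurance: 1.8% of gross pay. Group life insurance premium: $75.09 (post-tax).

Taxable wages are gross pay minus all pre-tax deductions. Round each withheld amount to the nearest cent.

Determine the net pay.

$664.32

Regular pay: 36 × $20.11 = $723.96
Overtime pay: 8 × $20.11 × 1.5 = $241.32
Gross pay = $723.96 + $241.32 = $965.28
Retirement plan contribution: $965.28 × 0.07 = $67.57
Taxable wages = $965.28 − $67.57 = $897.71
State withholding: $897.71 × 0.0773 = $69.39
OASDI: $965.28 × 0.0701 = $67.67
State disability insurance: $965.28 × 0.018 = $17.38
Paid family leave insurance: $965.28 × 0.004 = $3.86
Group life insurance premium: $75.09
Total deductions = $67.57 + $69.39 + $67.67 + $17.38 + $3.86 + $75.09 = $300.96
Net pay = $965.28 − $300.96 = $664.32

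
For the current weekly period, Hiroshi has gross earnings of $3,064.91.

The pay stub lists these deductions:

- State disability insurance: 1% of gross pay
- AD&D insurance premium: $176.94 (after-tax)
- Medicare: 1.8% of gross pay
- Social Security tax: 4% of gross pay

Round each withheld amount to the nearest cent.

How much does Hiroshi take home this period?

Medicare: $3,064.91 × 0.018 = $55.17
Social Security tax: $3,064.91 × 0.04 = $122.60
State disability insurance: $3,064.91 × 0.01 = $30.65
AD&D insurance premium: $176.94
Total deductions = $55.17 + $122.60 + $30.65 + $176.94 = $385.36
Net pay = $3,064.91 − $385.36 = $2,679.55

$2,679.55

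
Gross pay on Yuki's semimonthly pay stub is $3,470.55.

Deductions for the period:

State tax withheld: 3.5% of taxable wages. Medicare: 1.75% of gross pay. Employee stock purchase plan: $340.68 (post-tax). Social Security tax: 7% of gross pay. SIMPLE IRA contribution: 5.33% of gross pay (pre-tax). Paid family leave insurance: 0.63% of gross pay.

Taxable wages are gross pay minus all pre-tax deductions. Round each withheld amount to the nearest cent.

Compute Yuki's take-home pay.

$2,504.37

SIMPLE IRA contribution: $3,470.55 × 0.0533 = $184.98
Taxable wages = $3,470.55 − $184.98 = $3,285.57
State tax withheld: $3,285.57 × 0.035 = $114.99
Medicare: $3,470.55 × 0.0175 = $60.73
Social Security tax: $3,470.55 × 0.07 = $242.94
Paid family leave insurance: $3,470.55 × 0.0063 = $21.86
Employee stock purchase plan: $340.68
Total deductions = $184.98 + $114.99 + $60.73 + $242.94 + $21.86 + $340.68 = $966.18
Net pay = $3,470.55 − $966.18 = $2,504.37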